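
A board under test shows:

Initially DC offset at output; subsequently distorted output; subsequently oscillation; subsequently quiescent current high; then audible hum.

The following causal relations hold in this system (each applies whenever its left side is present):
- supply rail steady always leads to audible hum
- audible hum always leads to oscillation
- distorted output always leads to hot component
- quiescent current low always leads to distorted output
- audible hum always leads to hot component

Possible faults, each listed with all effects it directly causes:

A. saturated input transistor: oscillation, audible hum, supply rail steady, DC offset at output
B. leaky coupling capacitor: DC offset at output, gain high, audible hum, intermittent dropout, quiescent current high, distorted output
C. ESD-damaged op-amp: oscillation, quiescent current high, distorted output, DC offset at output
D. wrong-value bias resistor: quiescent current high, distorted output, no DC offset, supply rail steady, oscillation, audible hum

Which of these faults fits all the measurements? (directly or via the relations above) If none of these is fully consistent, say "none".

For each candidate, compare predicted effects to what was observed:
(A) saturated input transistor — does not account for distorted output, quiescent current high
(B) leaky coupling capacitor — DC offset at output +; distorted output +; oscillation + (through audible hum → oscillation); quiescent current high +; audible hum +
(C) ESD-damaged op-amp — DC offset at output +; distorted output +; oscillation +; quiescent current high +; audible hum -
(D) wrong-value bias resistor — DC offset at output -; distorted output +; oscillation +; quiescent current high +; audible hum +
(B) is the only candidate with no mismatches.

B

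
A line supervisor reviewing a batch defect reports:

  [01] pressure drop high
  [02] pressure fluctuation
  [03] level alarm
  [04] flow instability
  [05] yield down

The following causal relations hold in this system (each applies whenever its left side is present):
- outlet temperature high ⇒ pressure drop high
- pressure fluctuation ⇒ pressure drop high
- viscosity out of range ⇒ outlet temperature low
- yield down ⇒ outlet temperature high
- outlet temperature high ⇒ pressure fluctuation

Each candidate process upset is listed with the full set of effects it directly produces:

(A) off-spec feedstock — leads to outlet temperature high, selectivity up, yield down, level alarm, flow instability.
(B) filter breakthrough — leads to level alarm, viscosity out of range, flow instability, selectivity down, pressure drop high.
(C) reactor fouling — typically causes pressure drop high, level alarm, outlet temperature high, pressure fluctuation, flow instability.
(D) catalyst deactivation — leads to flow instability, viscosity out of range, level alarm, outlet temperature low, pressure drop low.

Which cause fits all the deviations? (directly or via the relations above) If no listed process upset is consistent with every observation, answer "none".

Testing each hypothesis:
(A) off-spec feedstock — pressure drop high + (via outlet temperature high → pressure drop high); pressure fluctuation + (via outlet temperature high → pressure fluctuation); level alarm +; flow instability +; yield down +
(B) filter breakthrough — pressure drop high +; pressure fluctuation -; level alarm +; flow instability +; yield down -
(C) reactor fouling — pressure drop high +; pressure fluctuation +; level alarm +; flow instability +; yield down -
(D) catalyst deactivation — fails on pressure drop high, pressure fluctuation, yield down (predicts pressure drop low, not pressure drop high)
(A) is the only candidate with no mismatches.

A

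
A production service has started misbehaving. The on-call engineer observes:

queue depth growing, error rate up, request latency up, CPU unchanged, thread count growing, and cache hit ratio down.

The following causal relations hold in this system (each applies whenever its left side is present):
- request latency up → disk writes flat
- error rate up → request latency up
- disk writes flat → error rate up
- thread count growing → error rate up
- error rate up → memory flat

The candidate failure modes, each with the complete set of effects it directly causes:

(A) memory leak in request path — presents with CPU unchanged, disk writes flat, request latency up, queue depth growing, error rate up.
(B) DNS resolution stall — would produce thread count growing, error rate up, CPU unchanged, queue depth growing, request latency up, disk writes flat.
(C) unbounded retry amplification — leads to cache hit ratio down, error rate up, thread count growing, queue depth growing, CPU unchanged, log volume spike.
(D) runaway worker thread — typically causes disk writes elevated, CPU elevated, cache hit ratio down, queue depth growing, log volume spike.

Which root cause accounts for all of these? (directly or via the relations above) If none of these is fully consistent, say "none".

C

For each candidate, compare predicted effects to what was observed:
(A) memory leak in request path — does not account for thread count growing, cache hit ratio down
(B) DNS resolution stall — does not account for cache hit ratio down
(C) unbounded retry amplification — queue depth growing match; error rate up match; request latency up match (via error rate up → request latency up); CPU unchanged match; thread count growing match; cache hit ratio down match
(D) runaway worker thread — fails on error rate up, request latency up, CPU unchanged, thread count growing (predicts CPU elevated, not CPU unchanged)
(C) is the only candidate with no mismatches.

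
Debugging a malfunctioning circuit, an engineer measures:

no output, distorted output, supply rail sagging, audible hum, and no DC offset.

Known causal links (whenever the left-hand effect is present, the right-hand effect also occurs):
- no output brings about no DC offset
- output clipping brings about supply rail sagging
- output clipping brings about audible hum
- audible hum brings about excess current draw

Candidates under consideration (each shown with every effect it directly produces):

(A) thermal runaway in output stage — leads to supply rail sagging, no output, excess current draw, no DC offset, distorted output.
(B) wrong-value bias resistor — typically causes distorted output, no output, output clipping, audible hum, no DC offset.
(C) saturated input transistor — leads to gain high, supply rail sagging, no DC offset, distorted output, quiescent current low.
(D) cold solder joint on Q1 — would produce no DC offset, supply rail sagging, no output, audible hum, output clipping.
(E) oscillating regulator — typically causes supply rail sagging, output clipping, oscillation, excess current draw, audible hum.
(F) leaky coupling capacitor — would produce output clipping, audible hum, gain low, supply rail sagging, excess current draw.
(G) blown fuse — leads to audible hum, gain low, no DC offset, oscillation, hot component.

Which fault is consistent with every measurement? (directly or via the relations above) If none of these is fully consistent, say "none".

B

Checking each candidate against the observations:
(A) thermal runaway in output stage — no output +; distorted output +; supply rail sagging +; audible hum -; no DC offset +
(B) wrong-value bias resistor — accounts for every observation (supply rail sagging through output clipping → supply rail sagging)
(C) saturated input transistor — does not account for no output, audible hum
(D) cold solder joint on Q1 — does not account for distorted output
(E) oscillating regulator — no output -; distorted output -; supply rail sagging +; audible hum +; no DC offset -
(F) leaky coupling capacitor — does not account for no output, distorted output, no DC offset
(G) blown fuse — does not account for no output, distorted output, supply rail sagging
Only (B) is consistent with every observation.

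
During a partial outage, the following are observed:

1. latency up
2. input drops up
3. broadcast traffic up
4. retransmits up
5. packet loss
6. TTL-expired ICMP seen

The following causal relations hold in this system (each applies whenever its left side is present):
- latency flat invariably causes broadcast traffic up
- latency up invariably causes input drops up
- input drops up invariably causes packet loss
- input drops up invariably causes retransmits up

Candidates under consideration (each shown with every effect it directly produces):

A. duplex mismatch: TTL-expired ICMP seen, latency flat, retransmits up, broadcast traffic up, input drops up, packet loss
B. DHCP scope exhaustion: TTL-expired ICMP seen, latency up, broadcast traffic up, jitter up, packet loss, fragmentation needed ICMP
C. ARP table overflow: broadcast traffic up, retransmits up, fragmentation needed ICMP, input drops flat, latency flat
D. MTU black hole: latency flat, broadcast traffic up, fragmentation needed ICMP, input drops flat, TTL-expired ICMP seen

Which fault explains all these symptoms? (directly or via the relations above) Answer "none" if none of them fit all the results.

B

Per-candidate check:
(A) duplex mismatch — fails on latency up (predicts latency flat, not latency up)
(B) DHCP scope exhaustion — latency up +; input drops up + (by latency up → input drops up); broadcast traffic up +; retransmits up + (by latency up → input drops up → retransmits up); packet loss +; TTL-expired ICMP seen +
(C) ARP table overflow — fails on latency up, input drops up, packet loss, TTL-expired ICMP seen (predicts latency flat, not latency up; predicts input drops flat, not input drops up)
(D) MTU black hole — latency up -; input drops up -; broadcast traffic up +; retransmits up -; packet loss -; TTL-expired ICMP seen +
(B) alone accounts for all the evidence.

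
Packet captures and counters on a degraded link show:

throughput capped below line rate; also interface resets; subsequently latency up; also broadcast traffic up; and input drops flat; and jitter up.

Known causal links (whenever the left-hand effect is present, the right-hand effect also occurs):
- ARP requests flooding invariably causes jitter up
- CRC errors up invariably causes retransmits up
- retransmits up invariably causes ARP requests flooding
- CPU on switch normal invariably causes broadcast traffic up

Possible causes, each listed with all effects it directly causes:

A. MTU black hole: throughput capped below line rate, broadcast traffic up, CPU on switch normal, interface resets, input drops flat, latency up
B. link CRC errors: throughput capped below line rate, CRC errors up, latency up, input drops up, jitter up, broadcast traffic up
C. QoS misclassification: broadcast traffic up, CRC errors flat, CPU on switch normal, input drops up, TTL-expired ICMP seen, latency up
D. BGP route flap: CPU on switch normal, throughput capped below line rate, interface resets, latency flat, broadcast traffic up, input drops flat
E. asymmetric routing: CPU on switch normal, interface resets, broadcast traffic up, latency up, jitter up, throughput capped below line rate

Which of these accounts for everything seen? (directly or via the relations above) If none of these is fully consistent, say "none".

Checking each candidate against the observations:
(A) MTU black hole — throughput capped below line rate +; interface resets +; latency up +; broadcast traffic up +; input drops flat +; jitter up -
(B) link CRC errors — throughput capped below line rate +; interface resets -; latency up +; broadcast traffic up +; input drops flat -; jitter up +
(C) QoS misclassification — throughput capped below line rate -; interface resets -; latency up +; broadcast traffic up +; input drops flat -; jitter up -
(D) BGP route flap — throughput capped below line rate +; interface resets +; latency up -; broadcast traffic up +; input drops flat +; jitter up -
(E) asymmetric routing — does not account for input drops flat
No candidate is consistent with all observations.

none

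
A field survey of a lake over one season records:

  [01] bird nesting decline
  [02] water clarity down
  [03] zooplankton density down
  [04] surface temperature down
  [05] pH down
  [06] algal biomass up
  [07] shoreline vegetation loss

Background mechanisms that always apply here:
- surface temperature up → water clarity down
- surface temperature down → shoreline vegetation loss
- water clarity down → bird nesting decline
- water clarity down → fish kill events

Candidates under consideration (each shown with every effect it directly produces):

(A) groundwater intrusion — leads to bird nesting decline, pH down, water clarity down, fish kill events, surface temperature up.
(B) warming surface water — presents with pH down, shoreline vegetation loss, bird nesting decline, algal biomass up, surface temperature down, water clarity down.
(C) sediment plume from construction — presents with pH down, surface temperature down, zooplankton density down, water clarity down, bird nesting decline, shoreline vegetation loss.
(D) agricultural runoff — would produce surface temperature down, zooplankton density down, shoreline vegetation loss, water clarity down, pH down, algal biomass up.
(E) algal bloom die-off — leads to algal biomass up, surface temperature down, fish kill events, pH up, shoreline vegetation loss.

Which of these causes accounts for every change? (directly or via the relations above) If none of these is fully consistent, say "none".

D

Testing each hypothesis:
(A) groundwater intrusion — bird nesting decline match; water clarity down match; zooplankton density down miss; surface temperature down miss; pH down match; algal biomass up miss; shoreline vegetation loss miss
(B) warming surface water — does not account for zooplankton density down
(C) sediment plume from construction — bird nesting decline match; water clarity down match; zooplankton density down match; surface temperature down match; pH down match; algal biomass up miss; shoreline vegetation loss match
(D) agricultural runoff — accounts for every observation (bird nesting decline through water clarity down → bird nesting decline)
(E) algal bloom die-off — fails on bird nesting decline, water clarity down, zooplankton density down, pH down (predicts pH up, not pH down)
Only (D) is consistent with every observation.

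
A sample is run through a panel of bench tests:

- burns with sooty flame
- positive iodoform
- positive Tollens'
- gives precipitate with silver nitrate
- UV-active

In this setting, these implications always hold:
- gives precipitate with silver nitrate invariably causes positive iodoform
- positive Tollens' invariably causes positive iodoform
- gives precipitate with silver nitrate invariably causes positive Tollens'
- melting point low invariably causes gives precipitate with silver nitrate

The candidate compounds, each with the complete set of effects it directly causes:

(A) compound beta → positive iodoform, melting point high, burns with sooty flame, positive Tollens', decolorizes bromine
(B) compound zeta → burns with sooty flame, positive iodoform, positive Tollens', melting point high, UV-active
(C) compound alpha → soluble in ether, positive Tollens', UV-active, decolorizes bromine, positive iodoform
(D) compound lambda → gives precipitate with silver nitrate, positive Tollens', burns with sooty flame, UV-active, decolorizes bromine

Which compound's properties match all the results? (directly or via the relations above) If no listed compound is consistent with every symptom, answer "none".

Checking each candidate against the observations:
(A) compound beta — does not account for gives precipitate with silver nitrate, UV-active
(B) compound zeta — does not account for gives precipitate with silver nitrate
(C) compound alpha — does not account for burns with sooty flame, gives precipitate with silver nitrate
(D) compound lambda — burns with sooty flame yes; positive iodoform yes (via gives precipitate with silver nitrate → positive iodoform); positive Tollens' yes; gives precipitate with silver nitrate yes; UV-active yes
Only (D) is consistent with every observation.

D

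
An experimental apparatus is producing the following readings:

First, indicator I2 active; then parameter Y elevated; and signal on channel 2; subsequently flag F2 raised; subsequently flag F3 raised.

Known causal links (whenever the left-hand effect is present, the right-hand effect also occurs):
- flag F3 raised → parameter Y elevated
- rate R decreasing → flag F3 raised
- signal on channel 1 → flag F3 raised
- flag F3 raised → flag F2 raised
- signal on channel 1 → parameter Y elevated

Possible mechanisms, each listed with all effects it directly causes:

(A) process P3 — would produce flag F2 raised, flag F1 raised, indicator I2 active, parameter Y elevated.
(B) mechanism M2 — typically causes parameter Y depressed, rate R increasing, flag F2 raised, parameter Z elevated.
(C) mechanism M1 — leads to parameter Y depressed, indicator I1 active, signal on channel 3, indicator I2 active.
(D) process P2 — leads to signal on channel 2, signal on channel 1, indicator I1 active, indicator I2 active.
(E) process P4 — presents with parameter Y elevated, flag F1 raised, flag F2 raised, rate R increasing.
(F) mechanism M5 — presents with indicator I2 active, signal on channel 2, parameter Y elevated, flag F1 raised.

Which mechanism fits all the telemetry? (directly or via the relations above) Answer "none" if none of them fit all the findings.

Testing each hypothesis:
(A) process P3 — indicator I2 active match; parameter Y elevated match; signal on channel 2 miss; flag F2 raised match; flag F3 raised miss
(B) mechanism M2 — indicator I2 active miss; parameter Y elevated miss; signal on channel 2 miss; flag F2 raised match; flag F3 raised miss
(C) mechanism M1 — fails on parameter Y elevated, signal on channel 2, flag F2 raised, flag F3 raised (predicts parameter Y depressed, not parameter Y elevated)
(D) process P2 — indicator I2 active match; parameter Y elevated match (by signal on channel 1 → parameter Y elevated); signal on channel 2 match; flag F2 raised match (by signal on channel 1 → flag F3 raised → flag F2 raised); flag F3 raised match (by signal on channel 1 → flag F3 raised)
(E) process P4 — indicator I2 active miss; parameter Y elevated match; signal on channel 2 miss; flag F2 raised match; flag F3 raised miss
(F) mechanism M5 — indicator I2 active match; parameter Y elevated match; signal on channel 2 match; flag F2 raised miss; flag F3 raised miss
(D) is the only candidate with no mismatches.

D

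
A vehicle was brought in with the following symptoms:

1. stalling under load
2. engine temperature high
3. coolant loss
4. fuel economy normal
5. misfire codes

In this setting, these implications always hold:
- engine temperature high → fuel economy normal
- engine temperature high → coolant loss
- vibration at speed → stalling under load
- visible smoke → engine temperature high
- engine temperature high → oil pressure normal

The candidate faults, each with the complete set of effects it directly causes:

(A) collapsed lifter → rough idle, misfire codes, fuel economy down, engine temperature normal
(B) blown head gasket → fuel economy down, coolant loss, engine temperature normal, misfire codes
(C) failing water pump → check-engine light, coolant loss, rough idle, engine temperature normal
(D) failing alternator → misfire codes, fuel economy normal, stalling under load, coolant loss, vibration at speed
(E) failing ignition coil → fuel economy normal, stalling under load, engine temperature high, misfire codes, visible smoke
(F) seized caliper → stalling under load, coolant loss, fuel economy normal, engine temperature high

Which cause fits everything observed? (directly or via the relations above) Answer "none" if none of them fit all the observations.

For each candidate, compare predicted effects to what was observed:
(A) collapsed lifter — stalling under load -; engine temperature high -; coolant loss -; fuel economy normal -; misfire codes +
(B) blown head gasket — fails on stalling under load, engine temperature high, fuel economy normal (predicts engine temperature normal, not engine temperature high; predicts fuel economy down, not fuel economy normal)
(C) failing water pump — stalling under load -; engine temperature high -; coolant loss +; fuel economy normal -; misfire codes -
(D) failing alternator — does not account for engine temperature high
(E) failing ignition coil — accounts for every observation (coolant loss by engine temperature high → coolant loss)
(F) seized caliper — stalling under load +; engine temperature high +; coolant loss +; fuel economy normal +; misfire codes -
(E) alone accounts for all the evidence.

E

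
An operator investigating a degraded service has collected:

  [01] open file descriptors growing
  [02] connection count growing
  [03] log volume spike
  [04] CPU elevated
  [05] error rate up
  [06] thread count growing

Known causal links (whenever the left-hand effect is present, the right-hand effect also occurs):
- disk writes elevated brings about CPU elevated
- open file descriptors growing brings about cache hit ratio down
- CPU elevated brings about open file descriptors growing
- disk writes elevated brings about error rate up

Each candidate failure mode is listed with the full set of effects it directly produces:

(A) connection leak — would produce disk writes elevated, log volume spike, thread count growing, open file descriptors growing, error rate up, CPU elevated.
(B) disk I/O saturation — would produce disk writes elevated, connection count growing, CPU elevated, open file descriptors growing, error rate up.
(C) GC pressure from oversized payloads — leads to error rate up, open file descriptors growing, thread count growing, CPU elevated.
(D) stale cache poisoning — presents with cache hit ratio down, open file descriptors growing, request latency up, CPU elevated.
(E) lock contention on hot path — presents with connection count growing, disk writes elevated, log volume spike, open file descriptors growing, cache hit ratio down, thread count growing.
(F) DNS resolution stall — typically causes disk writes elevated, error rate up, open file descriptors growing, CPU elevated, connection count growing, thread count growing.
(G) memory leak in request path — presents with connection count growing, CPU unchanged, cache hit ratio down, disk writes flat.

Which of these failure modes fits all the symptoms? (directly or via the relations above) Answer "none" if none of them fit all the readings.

E

Testing each hypothesis:
(A) connection leak — open file descriptors growing yes; connection count growing NO; log volume spike yes; CPU elevated yes; error rate up yes; thread count growing yes
(B) disk I/O saturation — does not account for log volume spike, thread count growing
(C) GC pressure from oversized payloads — does not account for connection count growing, log volume spike
(D) stale cache poisoning — open file descriptors growing yes; connection count growing NO; log volume spike NO; CPU elevated yes; error rate up NO; thread count growing NO
(E) lock contention on hot path — open file descriptors growing yes; connection count growing yes; log volume spike yes; CPU elevated yes (by disk writes elevated → CPU elevated); error rate up yes (by disk writes elevated → error rate up); thread count growing yes
(F) DNS resolution stall — open file descriptors growing yes; connection count growing yes; log volume spike NO; CPU elevated yes; error rate up yes; thread count growing yes
(G) memory leak in request path — fails on open file descriptors growing, log volume spike, CPU elevated, error rate up, thread count growing (predicts CPU unchanged, not CPU elevated)
(E) is the only candidate with no mismatches.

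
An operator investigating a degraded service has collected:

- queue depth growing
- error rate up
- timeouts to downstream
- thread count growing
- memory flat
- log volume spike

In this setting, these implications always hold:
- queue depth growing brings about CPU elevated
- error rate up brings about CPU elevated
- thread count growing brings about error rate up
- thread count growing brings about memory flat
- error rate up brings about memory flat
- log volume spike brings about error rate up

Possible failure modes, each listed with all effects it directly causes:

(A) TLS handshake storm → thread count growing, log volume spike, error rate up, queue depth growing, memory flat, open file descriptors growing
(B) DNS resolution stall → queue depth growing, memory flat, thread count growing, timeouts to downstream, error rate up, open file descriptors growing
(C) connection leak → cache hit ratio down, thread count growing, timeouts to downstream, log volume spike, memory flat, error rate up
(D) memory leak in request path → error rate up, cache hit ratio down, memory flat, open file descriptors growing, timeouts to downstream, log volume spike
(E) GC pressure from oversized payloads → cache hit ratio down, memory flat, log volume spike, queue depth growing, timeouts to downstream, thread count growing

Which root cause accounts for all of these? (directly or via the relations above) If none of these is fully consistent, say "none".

Testing each hypothesis:
(A) TLS handshake storm — queue depth growing yes; error rate up yes; timeouts to downstream NO; thread count growing yes; memory flat yes; log volume spike yes
(B) DNS resolution stall — queue depth growing yes; error rate up yes; timeouts to downstream yes; thread count growing yes; memory flat yes; log volume spike NO
(C) connection leak — queue depth growing NO; error rate up yes; timeouts to downstream yes; thread count growing yes; memory flat yes; log volume spike yes
(D) memory leak in request path — queue depth growing NO; error rate up yes; timeouts to downstream yes; thread count growing NO; memory flat yes; log volume spike yes
(E) GC pressure from oversized payloads — accounts for every observation (error rate up via thread count growing → error rate up)
Only (E) is consistent with every observation.

E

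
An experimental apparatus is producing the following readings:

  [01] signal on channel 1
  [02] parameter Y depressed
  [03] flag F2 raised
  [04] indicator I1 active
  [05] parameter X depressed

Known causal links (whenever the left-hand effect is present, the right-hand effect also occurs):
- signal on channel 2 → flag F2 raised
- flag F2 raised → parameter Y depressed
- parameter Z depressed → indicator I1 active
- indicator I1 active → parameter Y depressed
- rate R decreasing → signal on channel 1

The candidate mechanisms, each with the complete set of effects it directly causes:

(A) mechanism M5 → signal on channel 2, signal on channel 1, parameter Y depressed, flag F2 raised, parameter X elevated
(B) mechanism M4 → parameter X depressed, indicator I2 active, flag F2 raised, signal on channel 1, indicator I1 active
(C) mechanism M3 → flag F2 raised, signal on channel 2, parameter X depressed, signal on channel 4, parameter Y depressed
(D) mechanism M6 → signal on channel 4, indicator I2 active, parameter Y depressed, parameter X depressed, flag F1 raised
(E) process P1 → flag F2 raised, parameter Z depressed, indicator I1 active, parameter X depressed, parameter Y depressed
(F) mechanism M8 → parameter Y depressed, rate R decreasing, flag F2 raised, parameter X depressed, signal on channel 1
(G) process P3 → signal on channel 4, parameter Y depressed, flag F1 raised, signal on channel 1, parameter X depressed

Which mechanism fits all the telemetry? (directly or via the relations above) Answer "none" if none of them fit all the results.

Per-candidate check:
(A) mechanism M5 — signal on channel 1 match; parameter Y depressed match; flag F2 raised match; indicator I1 active miss; parameter X depressed miss
(B) mechanism M4 — accounts for every observation (parameter Y depressed through flag F2 raised → parameter Y depressed)
(C) mechanism M3 — signal on channel 1 miss; parameter Y depressed match; flag F2 raised match; indicator I1 active miss; parameter X depressed match
(D) mechanism M6 — does not account for signal on channel 1, flag F2 raised, indicator I1 active
(E) process P1 — signal on channel 1 miss; parameter Y depressed match; flag F2 raised match; indicator I1 active match; parameter X depressed match
(F) mechanism M8 — signal on channel 1 match; parameter Y depressed match; flag F2 raised match; indicator I1 active miss; parameter X depressed match
(G) process P3 — signal on channel 1 match; parameter Y depressed match; flag F2 raised miss; indicator I1 active miss; parameter X depressed match
(B) alone accounts for all the evidence.

B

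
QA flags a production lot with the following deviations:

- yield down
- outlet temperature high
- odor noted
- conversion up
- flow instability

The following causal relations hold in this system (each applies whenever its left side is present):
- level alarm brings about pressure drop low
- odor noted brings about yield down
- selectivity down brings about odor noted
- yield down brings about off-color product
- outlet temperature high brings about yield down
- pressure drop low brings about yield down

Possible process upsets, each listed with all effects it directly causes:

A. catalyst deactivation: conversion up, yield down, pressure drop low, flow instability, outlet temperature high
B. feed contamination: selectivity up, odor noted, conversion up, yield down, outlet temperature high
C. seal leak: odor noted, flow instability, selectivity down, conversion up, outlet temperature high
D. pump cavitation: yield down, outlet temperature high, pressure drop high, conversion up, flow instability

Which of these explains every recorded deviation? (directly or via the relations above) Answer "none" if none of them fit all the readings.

C

Checking each candidate against the observations:
(A) catalyst deactivation — yield down match; outlet temperature high match; odor noted miss; conversion up match; flow instability match
(B) feed contamination — does not account for flow instability
(C) seal leak — accounts for every observation (yield down through odor noted → yield down)
(D) pump cavitation — does not account for odor noted
Only (C) is consistent with every observation.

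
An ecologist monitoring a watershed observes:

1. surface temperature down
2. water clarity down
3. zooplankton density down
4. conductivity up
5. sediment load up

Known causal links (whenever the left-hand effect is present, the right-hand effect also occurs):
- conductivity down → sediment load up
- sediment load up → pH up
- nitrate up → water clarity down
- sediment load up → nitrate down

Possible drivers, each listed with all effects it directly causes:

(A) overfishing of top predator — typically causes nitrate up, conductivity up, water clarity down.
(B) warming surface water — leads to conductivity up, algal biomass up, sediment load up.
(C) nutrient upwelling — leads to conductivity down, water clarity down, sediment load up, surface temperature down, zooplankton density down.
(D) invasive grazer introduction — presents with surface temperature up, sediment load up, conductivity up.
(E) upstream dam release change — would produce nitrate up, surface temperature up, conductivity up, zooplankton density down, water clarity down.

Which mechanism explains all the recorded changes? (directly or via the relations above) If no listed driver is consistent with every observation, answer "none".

none

For each candidate, compare predicted effects to what was observed:
(A) overfishing of top predator — surface temperature down NO; water clarity down yes; zooplankton density down NO; conductivity up yes; sediment load up NO
(B) warming surface water — surface temperature down NO; water clarity down NO; zooplankton density down NO; conductivity up yes; sediment load up yes
(C) nutrient upwelling — fails on conductivity up (predicts conductivity down, not conductivity up)
(D) invasive grazer introduction — fails on surface temperature down, water clarity down, zooplankton density down (predicts surface temperature up, not surface temperature down)
(E) upstream dam release change — fails on surface temperature down, sediment load up (predicts surface temperature up, not surface temperature down)
None of the listed candidates fits everything.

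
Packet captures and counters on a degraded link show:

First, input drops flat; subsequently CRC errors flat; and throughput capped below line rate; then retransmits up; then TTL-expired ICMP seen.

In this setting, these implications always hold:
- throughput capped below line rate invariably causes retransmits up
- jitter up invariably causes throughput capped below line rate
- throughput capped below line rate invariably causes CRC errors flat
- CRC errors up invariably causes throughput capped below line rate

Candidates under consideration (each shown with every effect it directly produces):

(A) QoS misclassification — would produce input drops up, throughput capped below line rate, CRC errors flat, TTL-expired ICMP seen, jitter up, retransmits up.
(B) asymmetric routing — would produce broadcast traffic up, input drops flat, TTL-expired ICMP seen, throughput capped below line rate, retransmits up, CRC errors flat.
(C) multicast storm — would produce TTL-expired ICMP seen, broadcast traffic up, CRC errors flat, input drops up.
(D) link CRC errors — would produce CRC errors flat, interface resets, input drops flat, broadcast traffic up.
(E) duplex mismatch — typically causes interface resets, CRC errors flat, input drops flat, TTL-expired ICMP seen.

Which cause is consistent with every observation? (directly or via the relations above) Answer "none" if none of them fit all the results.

Testing each hypothesis:
(A) QoS misclassification — fails on input drops flat (predicts input drops up, not input drops flat)
(B) asymmetric routing — accounts for every observation
(C) multicast storm — fails on input drops flat, throughput capped below line rate, retransmits up (predicts input drops up, not input drops flat)
(D) link CRC errors — input drops flat yes; CRC errors flat yes; throughput capped below line rate NO; retransmits up NO; TTL-expired ICMP seen NO
(E) duplex mismatch — input drops flat yes; CRC errors flat yes; throughput capped below line rate NO; retransmits up NO; TTL-expired ICMP seen yes
(B) alone accounts for all the evidence.

B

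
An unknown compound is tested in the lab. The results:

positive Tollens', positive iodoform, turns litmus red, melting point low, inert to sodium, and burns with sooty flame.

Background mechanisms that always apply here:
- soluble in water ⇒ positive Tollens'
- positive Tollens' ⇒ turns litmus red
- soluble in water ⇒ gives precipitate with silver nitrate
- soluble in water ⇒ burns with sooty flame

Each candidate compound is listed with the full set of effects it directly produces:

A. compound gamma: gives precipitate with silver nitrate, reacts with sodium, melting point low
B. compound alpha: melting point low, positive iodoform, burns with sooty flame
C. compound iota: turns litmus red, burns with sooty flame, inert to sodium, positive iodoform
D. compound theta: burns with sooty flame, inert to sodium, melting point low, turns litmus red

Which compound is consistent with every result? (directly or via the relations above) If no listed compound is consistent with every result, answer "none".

Per-candidate check:
(A) compound gamma — positive Tollens' ✗; positive iodoform ✗; turns litmus red ✗; melting point low ✓; inert to sodium ✗; burns with sooty flame ✗
(B) compound alpha — positive Tollens' ✗; positive iodoform ✓; turns litmus red ✗; melting point low ✓; inert to sodium ✗; burns with sooty flame ✓
(C) compound iota — positive Tollens' ✗; positive iodoform ✓; turns litmus red ✓; melting point low ✗; inert to sodium ✓; burns with sooty flame ✓
(D) compound theta — positive Tollens' ✗; positive iodoform ✗; turns litmus red ✓; melting point low ✓; inert to sodium ✓; burns with sooty flame ✓
Every candidate fails on at least one observation.

none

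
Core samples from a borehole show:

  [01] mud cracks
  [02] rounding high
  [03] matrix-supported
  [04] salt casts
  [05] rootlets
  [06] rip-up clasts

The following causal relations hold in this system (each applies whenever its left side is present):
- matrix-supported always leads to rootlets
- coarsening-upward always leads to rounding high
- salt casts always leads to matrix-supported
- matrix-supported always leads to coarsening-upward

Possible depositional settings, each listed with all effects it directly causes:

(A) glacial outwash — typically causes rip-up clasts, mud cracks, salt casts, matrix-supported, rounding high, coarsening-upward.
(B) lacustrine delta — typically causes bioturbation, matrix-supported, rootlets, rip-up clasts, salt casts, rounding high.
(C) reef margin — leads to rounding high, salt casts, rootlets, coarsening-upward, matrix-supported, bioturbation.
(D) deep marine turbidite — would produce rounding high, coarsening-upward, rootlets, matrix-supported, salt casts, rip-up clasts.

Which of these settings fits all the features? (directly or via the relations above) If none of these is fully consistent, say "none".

A

Testing each hypothesis:
(A) glacial outwash — mud cracks ✓; rounding high ✓; matrix-supported ✓; salt casts ✓; rootlets ✓ (through matrix-supported → rootlets); rip-up clasts ✓
(B) lacustrine delta — does not account for mud cracks
(C) reef margin — mud cracks ✗; rounding high ✓; matrix-supported ✓; salt casts ✓; rootlets ✓; rip-up clasts ✗
(D) deep marine turbidite — mud cracks ✗; rounding high ✓; matrix-supported ✓; salt casts ✓; rootlets ✓; rip-up clasts ✓
(A) is the only candidate with no mismatches.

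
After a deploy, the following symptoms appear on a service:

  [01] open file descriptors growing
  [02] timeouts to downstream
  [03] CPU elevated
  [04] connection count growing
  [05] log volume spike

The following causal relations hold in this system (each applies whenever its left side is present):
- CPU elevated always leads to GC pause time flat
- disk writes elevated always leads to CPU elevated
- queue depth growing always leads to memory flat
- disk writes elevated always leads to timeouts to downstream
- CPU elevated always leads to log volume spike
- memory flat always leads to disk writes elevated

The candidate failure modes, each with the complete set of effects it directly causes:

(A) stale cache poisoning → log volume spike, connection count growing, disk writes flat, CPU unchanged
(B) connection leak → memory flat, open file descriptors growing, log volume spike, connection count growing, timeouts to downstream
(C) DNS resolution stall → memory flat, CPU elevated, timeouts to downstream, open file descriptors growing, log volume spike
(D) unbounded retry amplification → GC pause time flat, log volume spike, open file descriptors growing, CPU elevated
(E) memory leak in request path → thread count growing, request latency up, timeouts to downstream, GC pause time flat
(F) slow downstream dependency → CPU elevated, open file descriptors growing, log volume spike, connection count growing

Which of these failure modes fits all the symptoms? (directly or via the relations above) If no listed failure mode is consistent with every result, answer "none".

B

For each candidate, compare predicted effects to what was observed:
(A) stale cache poisoning — open file descriptors growing ✗; timeouts to downstream ✗; CPU elevated ✗; connection count growing ✓; log volume spike ✓
(B) connection leak — open file descriptors growing ✓; timeouts to downstream ✓; CPU elevated ✓ (via memory flat → disk writes elevated → CPU elevated); connection count growing ✓; log volume spike ✓
(C) DNS resolution stall — does not account for connection count growing
(D) unbounded retry amplification — does not account for timeouts to downstream, connection count growing
(E) memory leak in request path — does not account for open file descriptors growing, CPU elevated, connection count growing, log volume spike
(F) slow downstream dependency — open file descriptors growing ✓; timeouts to downstream ✗; CPU elevated ✓; connection count growing ✓; log volume spike ✓
(B) is the only candidate with no mismatches.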